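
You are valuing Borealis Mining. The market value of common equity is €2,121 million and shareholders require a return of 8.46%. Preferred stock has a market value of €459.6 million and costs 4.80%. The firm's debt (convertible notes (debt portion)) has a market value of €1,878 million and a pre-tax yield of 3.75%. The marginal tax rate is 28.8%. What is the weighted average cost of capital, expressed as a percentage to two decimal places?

5.64%

Total capital V = 2121 + 459.6 + 1878 = 4458.6.
Equity: weight = 2121/4458.6 = 0.4757; cost = 8.46%.
Preferred: weight = 459.6/4458.6 = 0.1031; cost = 4.8%.
Convertible notes (debt portion): weight = 1878/4458.6 = 0.4212; after-tax cost = 3.75% × (1 − 28.8%) = 2.6700%.
WACC = 0.4757 × 8.4600% + 0.1031 × 4.8000% + 0.4212 × 2.6700% = 5.6439%.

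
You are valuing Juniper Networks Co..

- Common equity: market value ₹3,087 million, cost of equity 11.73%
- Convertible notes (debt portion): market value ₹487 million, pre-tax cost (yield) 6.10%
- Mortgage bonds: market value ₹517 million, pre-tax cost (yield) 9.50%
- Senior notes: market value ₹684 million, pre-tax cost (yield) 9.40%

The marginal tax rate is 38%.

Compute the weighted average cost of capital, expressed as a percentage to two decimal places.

Total capital V = 3087 + 487 + 517 + 684 = 4775.
Equity: weight = 3087/4775 = 0.6465; cost = 11.73%.
Convertible notes (debt portion): weight = 487/4775 = 0.1020; after-tax cost = 6.1% × (1 − 38%) = 3.7820%.
Mortgage bonds: weight = 517/4775 = 0.1083; after-tax cost = 9.5% × (1 − 38%) = 5.8900%.
Senior notes: weight = 684/4775 = 0.1432; after-tax cost = 9.4% × (1 − 38%) = 5.8280%.
WACC = 0.6465 × 11.7300% + 0.1020 × 3.7820% + 0.1083 × 5.8900% + 0.1432 × 5.8280% = 9.4416%.

9.44%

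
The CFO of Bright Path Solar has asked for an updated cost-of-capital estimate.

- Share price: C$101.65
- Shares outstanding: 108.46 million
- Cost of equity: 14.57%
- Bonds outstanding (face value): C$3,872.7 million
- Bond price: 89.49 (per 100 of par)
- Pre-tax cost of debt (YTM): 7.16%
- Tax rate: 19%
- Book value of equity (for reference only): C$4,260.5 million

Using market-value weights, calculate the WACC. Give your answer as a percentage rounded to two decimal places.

Market value of equity E = 101.65 × 108.46m = 11024.959m. Market value of debt D = 3872.7m × 89.49/100 = 3465.67923m.
Total capital V = 11024.959 + 3465.67923 = 14490.63823.
Equity: weight = 11024.959/14490.63823 = 0.7608; cost = 14.57%.
Bonds outstanding: weight = 3465.67923/14490.63823 = 0.2392; after-tax cost = 7.16% × (1 − 19%) = 5.7996%.
WACC = 0.7608 × 14.5700% + 0.2392 × 5.7996% = 12.4724%.

12.47%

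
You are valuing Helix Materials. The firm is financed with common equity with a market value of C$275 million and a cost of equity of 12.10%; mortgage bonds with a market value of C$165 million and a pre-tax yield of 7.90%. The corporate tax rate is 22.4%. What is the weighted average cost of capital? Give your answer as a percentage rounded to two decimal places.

Total capital V = 275 + 165 = 440.
Equity: weight = 275/440 = 0.6250; cost = 12.1%.
Mortgage bonds: weight = 165/440 = 0.3750; after-tax cost = 7.9% × (1 − 22.4%) = 6.1304%.
WACC = 0.6250 × 12.1000% + 0.3750 × 6.1304% = 9.8614%.

9.86%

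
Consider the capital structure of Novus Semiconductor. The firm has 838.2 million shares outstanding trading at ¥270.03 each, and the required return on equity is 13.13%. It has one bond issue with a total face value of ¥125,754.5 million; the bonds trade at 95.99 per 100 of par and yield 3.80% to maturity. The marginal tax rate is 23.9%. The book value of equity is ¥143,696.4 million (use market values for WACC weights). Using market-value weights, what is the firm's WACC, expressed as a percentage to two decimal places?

9.57%

Market value of equity E = 270.03 × 838.2m = 226339.146m. Market value of debt D = 125754.5m × 95.99/100 = 120711.74455m.
Total capital V = 226339.146 + 120711.74455 = 347050.89055.
Equity: weight = 226339.146/347050.89055 = 0.6522; cost = 13.13%.
Bonds outstanding: weight = 120711.74455/347050.89055 = 0.3478; after-tax cost = 3.8% × (1 − 23.9%) = 2.8918%.
WACC = 0.6522 × 13.1300% + 0.3478 × 2.8918% = 9.5689%.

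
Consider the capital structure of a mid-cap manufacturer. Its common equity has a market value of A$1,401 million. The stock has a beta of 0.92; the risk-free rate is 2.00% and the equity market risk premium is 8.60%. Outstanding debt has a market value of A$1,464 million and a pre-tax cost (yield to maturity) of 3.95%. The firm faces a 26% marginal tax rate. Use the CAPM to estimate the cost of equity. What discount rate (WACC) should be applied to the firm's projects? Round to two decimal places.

6.34%

Cost of equity via CAPM: Re = 2.0% + 0.92 × 8.6% = 9.9120%.
Total capital V = 1401 + 1464 = 2865.
Equity: weight = 1401/2865 = 0.4890; cost = 9.912%.
Debt: weight = 1464/2865 = 0.5110; after-tax cost = 3.95% × (1 − 26%) = 2.9230%.
WACC = 0.4890 × 9.9120% + 0.5110 × 2.9230% = 6.3407%.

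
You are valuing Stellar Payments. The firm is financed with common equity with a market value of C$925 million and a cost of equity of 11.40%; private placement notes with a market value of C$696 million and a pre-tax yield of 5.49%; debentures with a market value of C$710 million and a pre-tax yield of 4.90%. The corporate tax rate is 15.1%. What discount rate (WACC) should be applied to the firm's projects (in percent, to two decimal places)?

Total capital V = 925 + 696 + 710 = 2331.
Equity: weight = 925/2331 = 0.3968; cost = 11.4%.
Private placement notes: weight = 696/2331 = 0.2986; after-tax cost = 5.49% × (1 − 15.1%) = 4.6610%.
Debentures: weight = 710/2331 = 0.3046; after-tax cost = 4.9% × (1 − 15.1%) = 4.1601%.
WACC = 0.3968 × 11.4000% + 0.2986 × 4.6610% + 0.3046 × 4.1601% = 7.1826%.

7.18%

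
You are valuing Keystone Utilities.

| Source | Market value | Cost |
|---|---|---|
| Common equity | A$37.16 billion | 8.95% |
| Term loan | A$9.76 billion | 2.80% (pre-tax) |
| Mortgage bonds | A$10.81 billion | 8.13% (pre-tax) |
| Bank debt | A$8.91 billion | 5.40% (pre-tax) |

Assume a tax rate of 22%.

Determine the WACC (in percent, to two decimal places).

Total capital V = 37.16 + 9.76 + 10.81 + 8.91 = 66.64.
Equity: weight = 37.16/66.64 = 0.5576; cost = 8.95%.
Term loan: weight = 9.76/66.64 = 0.1465; after-tax cost = 2.8% × (1 − 22%) = 2.1840%.
Mortgage bonds: weight = 10.81/66.64 = 0.1622; after-tax cost = 8.13% × (1 − 22%) = 6.3414%.
Bank debt: weight = 8.91/66.64 = 0.1337; after-tax cost = 5.4% × (1 − 22%) = 4.2120%.
WACC = 0.5576 × 8.9500% + 0.1465 × 2.1840% + 0.1622 × 6.3414% + 0.1337 × 4.2120% = 6.9024%.

6.90%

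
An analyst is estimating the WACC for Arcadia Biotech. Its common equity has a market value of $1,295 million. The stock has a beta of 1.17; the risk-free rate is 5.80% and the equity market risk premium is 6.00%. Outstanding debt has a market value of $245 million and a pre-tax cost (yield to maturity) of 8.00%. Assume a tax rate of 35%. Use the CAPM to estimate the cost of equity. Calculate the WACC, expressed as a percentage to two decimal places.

11.61%

Cost of equity via CAPM: Re = 5.8% + 1.17 × 6.0% = 12.8200%.
Total capital V = 1295 + 245 = 1540.
Equity: weight = 1295/1540 = 0.8409; cost = 12.82%.
Debt: weight = 245/1540 = 0.1591; after-tax cost = 8% × (1 − 35%) = 5.2000%.
WACC = 0.8409 × 12.8200% + 0.1591 × 5.2000% = 11.6077%.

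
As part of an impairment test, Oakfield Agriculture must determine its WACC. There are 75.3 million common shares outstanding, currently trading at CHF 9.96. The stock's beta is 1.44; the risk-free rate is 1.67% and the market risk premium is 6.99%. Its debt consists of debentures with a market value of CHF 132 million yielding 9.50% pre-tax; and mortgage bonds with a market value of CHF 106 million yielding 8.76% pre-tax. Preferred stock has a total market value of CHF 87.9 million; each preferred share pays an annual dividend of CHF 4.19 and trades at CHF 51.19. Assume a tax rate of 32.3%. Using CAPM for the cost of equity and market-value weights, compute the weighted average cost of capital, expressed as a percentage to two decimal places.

Cost of equity via CAPM: Re = 1.67% + 1.44 × 6.99% = 11.7356%.
Cost of preferred: Rp = 4.19 / 51.19 = 8.1852%.
Market value of equity E = 9.96 × 75.3m = 749.988m.
Total capital V = 749.988 + 87.9 + 132 + 106 = 1075.888.
Equity: weight = 749.988/1075.888 = 0.6971; cost = 11.7356%.
Preferred: weight = 87.9/1075.888 = 0.0817; cost = 8.1852%.
Debentures: weight = 132/1075.888 = 0.1227; after-tax cost = 9.5% × (1 − 32.3%) = 6.4315%.
Mortgage bonds: weight = 106/1075.888 = 0.0985; after-tax cost = 8.76% × (1 − 32.3%) = 5.9305%.
WACC = 0.6971 × 11.7356% + 0.0817 × 8.1852% + 0.1227 × 6.4315% + 0.0985 × 5.9305% = 10.2228%.

10.22%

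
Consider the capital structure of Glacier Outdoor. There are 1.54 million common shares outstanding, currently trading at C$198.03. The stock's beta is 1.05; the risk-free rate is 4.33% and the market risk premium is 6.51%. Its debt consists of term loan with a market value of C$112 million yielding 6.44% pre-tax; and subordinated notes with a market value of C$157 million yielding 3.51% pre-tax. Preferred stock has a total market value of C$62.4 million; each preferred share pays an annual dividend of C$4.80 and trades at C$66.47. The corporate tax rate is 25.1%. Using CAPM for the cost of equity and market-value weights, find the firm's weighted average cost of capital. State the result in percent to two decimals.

7.56%

Cost of equity via CAPM: Re = 4.33% + 1.05 × 6.51% = 11.1655%.
Cost of preferred: Rp = 4.8 / 66.47 = 7.2213%.
Market value of equity E = 198.03 × 1.54m = 304.9662m.
Total capital V = 304.9662 + 62.4 + 112 + 157 = 636.3662.
Equity: weight = 304.9662/636.3662 = 0.4792; cost = 11.1655%.
Preferred: weight = 62.4/636.3662 = 0.0981; cost = 7.2213%.
Term loan: weight = 112/636.3662 = 0.1760; after-tax cost = 6.44% × (1 − 25.1%) = 4.8236%.
Subordinated notes: weight = 157/636.3662 = 0.2467; after-tax cost = 3.51% × (1 − 25.1%) = 2.6290%.
WACC = 0.4792 × 11.1655% + 0.0981 × 7.2213% + 0.1760 × 4.8236% + 0.2467 × 2.6290% = 7.5565%.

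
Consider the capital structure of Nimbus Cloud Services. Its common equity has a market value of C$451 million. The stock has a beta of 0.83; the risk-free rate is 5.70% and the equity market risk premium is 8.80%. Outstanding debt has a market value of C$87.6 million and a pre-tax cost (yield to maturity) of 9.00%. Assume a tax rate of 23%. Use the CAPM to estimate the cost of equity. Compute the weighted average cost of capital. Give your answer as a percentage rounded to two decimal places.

Cost of equity via CAPM: Re = 5.7% + 0.83 × 8.8% = 13.0040%.
Total capital V = 451 + 87.6 = 538.6.
Equity: weight = 451/538.6 = 0.8374; cost = 13.004%.
Debt: weight = 87.6/538.6 = 0.1626; after-tax cost = 9% × (1 − 23%) = 6.9300%.
WACC = 0.8374 × 13.0040% + 0.1626 × 6.9300% = 12.0161%.

12.02%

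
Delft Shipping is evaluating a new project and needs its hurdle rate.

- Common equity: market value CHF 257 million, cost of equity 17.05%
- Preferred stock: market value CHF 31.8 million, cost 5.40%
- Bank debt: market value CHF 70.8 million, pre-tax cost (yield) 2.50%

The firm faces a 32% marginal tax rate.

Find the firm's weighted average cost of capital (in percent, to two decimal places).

Total capital V = 257 + 31.8 + 70.8 = 359.6.
Equity: weight = 257/359.6 = 0.7147; cost = 17.05%.
Preferred: weight = 31.8/359.6 = 0.0884; cost = 5.4%.
Bank debt: weight = 70.8/359.6 = 0.1969; after-tax cost = 2.5% × (1 − 32%) = 1.7000%.
WACC = 0.7147 × 17.0500% + 0.0884 × 5.4000% + 0.1969 × 1.7000% = 12.9976%.

13.00%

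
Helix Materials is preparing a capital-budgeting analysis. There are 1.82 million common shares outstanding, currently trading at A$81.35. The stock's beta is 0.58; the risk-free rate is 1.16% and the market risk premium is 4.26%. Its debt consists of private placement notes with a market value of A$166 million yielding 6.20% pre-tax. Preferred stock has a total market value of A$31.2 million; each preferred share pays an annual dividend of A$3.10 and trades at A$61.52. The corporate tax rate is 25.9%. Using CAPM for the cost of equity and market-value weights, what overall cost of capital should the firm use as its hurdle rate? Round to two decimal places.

4.22%

Cost of equity via CAPM: Re = 1.16% + 0.58 × 4.26% = 3.6308%.
Cost of preferred: Rp = 3.1 / 61.52 = 5.0390%.
Market value of equity E = 81.35 × 1.82m = 148.057m.
Total capital V = 148.057 + 31.2 + 166 = 345.257.
Equity: weight = 148.057/345.257 = 0.4288; cost = 3.6308%.
Preferred: weight = 31.2/345.257 = 0.0904; cost = 5.039%.
Private placement notes: weight = 166/345.257 = 0.4808; after-tax cost = 6.2% × (1 − 25.9%) = 4.5942%.
WACC = 0.4288 × 3.6308% + 0.0904 × 5.0390% + 0.4808 × 4.5942% = 4.2213%.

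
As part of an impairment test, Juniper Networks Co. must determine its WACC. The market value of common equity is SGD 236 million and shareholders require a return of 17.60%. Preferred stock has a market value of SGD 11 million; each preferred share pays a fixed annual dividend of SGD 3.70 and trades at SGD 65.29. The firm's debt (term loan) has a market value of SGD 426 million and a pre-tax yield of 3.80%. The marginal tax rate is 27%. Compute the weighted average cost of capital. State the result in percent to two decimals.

Cost of preferred: Rp = 3.7 / 65.29 = 5.6670%.
Total capital V = 236 + 11 + 426 = 673.
Equity: weight = 236/673 = 0.3507; cost = 17.6%.
Preferred: weight = 11/673 = 0.0163; cost = 5.667%.
Term loan: weight = 426/673 = 0.6330; after-tax cost = 3.8% × (1 − 27%) = 2.7740%.
WACC = 0.3507 × 17.6000% + 0.0163 × 5.6670% + 0.6330 × 2.7740% = 8.0203%.

8.02%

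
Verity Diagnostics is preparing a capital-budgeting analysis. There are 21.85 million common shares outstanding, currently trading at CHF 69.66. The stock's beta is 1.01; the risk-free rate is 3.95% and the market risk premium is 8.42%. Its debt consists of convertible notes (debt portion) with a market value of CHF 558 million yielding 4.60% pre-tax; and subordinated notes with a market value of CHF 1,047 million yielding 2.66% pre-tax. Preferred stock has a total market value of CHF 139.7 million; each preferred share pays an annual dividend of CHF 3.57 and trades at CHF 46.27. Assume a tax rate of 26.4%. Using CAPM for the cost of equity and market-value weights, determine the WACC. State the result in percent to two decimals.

Cost of equity via CAPM: Re = 3.95% + 1.01 × 8.42% = 12.4542%.
Cost of preferred: Rp = 3.57 / 46.27 = 7.7156%.
Market value of equity E = 69.66 × 21.85m = 1522.071m.
Total capital V = 1522.071 + 139.7 + 558 + 1047 = 3266.771.
Equity: weight = 1522.071/3266.771 = 0.4659; cost = 12.4542%.
Preferred: weight = 139.7/3266.771 = 0.0428; cost = 7.7156%.
Convertible notes (debt portion): weight = 558/3266.771 = 0.1708; after-tax cost = 4.6% × (1 − 26.4%) = 3.3856%.
Subordinated notes: weight = 1047/3266.771 = 0.3205; after-tax cost = 2.66% × (1 − 26.4%) = 1.9578%.
WACC = 0.4659 × 12.4542% + 0.0428 × 7.7156% + 0.1708 × 3.3856% + 0.3205 × 1.9578% = 7.3384%.

7.34%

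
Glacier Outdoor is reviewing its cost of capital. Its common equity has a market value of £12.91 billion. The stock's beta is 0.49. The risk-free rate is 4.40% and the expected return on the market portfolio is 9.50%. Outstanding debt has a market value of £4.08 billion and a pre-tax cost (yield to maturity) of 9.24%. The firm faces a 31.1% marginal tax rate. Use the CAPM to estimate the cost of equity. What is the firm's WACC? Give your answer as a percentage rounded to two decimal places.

6.77%

Market risk premium = 9.5% − 4.4% = 5.1%.
Cost of equity via CAPM: Re = 4.4% + 0.49 × 5.1% = 6.8990%.
Total capital V = 12.91 + 4.08 = 16.99.
Equity: weight = 12.91/16.99 = 0.7599; cost = 6.899%.
Debt: weight = 4.08/16.99 = 0.2401; after-tax cost = 9.24% × (1 − 31.1%) = 6.3664%.
WACC = 0.7599 × 6.8990% + 0.2401 × 6.3664% = 6.7711%.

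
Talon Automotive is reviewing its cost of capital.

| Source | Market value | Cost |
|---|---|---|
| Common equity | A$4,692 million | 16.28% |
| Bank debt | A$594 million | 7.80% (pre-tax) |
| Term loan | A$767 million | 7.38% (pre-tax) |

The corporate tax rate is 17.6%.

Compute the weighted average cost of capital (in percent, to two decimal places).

14.02%

Total capital V = 4692 + 594 + 767 = 6053.
Equity: weight = 4692/6053 = 0.7752; cost = 16.28%.
Bank debt: weight = 594/6053 = 0.0981; after-tax cost = 7.8% × (1 − 17.6%) = 6.4272%.
Term loan: weight = 767/6053 = 0.1267; after-tax cost = 7.38% × (1 − 17.6%) = 6.0811%.
WACC = 0.7752 × 16.2800% + 0.0981 × 6.4272% + 0.1267 × 6.0811% = 14.0208%.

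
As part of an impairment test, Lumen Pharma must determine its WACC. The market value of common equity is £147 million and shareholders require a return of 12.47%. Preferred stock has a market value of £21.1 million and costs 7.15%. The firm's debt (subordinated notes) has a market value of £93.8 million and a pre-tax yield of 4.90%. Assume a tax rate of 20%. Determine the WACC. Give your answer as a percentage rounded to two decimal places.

8.98%

Total capital V = 147 + 21.1 + 93.8 = 261.9.
Equity: weight = 147/261.9 = 0.5613; cost = 12.47%.
Preferred: weight = 21.1/261.9 = 0.0806; cost = 7.15%.
Subordinated notes: weight = 93.8/261.9 = 0.3582; after-tax cost = 4.9% × (1 − 20%) = 3.9200%.
WACC = 0.5613 × 12.4700% + 0.0806 × 7.1500% + 0.3582 × 3.9200% = 8.9792%.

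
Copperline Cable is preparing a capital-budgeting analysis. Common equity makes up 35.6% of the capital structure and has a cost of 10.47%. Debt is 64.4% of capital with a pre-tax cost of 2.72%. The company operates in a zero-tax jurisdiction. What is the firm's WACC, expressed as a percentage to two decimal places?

5.48%

After-tax cost of debt = 2.72% × (1 − 0%) = 2.7200%.
WACC = 0.356 × 10.4700% + 0.644 × 2.7200% = 5.4790%.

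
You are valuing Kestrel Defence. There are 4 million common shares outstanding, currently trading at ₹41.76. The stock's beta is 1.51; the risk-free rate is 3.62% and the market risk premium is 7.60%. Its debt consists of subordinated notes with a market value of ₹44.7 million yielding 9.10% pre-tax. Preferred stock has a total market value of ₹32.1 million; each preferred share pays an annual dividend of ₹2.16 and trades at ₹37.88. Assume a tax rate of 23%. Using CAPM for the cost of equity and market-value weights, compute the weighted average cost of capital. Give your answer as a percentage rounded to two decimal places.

Cost of equity via CAPM: Re = 3.62% + 1.51 × 7.6% = 15.0960%.
Cost of preferred: Rp = 2.16 / 37.88 = 5.7022%.
Market value of equity E = 41.76 × 4m = 167.04m.
Total capital V = 167.04 + 32.1 + 44.7 = 243.84.
Equity: weight = 167.04/243.84 = 0.6850; cost = 15.096%.
Preferred: weight = 32.1/243.84 = 0.1316; cost = 5.7022%.
Subordinated notes: weight = 44.7/243.84 = 0.1833; after-tax cost = 9.1% × (1 − 23%) = 7.0070%.
WACC = 0.6850 × 15.0960% + 0.1316 × 5.7022% + 0.1833 × 7.0070% = 12.3765%.

12.38%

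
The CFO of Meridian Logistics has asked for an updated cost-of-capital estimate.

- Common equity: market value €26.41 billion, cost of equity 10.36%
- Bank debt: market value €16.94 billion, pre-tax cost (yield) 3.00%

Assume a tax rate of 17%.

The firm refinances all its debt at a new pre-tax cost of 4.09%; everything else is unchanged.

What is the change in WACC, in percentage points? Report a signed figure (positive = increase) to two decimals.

Current WACC:
Total capital V = 26.41 + 16.94 = 43.35.
Equity: weight = 26.41/43.35 = 0.6092; cost = 10.36%.
Bank debt: weight = 16.94/43.35 = 0.3908; after-tax cost = 3% × (1 − 17%) = 2.4900%.
WACC = 0.6092 × 10.3600% + 0.3908 × 2.4900% = 7.2846%.
After the change:
Total capital V = 26.41 + 16.94 = 43.35.
Equity: weight = 26.41/43.35 = 0.6092; cost = 10.36%.
Bank debt: weight = 16.94/43.35 = 0.3908; after-tax cost = 4.09% × (1 − 17%) = 3.3947%.
WACC = 0.6092 × 10.3600% + 0.3908 × 3.3947% = 7.6382%.
Change in WACC = 7.6382% − 7.2846% = 0.3535 pp.

+0.35 pp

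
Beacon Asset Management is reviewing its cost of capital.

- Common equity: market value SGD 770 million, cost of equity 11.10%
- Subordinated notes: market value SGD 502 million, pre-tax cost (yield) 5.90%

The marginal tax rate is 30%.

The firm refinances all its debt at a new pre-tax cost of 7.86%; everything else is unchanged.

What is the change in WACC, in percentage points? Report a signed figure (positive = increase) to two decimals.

Current WACC:
Total capital V = 770 + 502 = 1272.
Equity: weight = 770/1272 = 0.6053; cost = 11.1%.
Subordinated notes: weight = 502/1272 = 0.3947; after-tax cost = 5.9% × (1 − 30%) = 4.1300%.
WACC = 0.6053 × 11.1000% + 0.3947 × 4.1300% = 8.3493%.
After the change:
Total capital V = 770 + 502 = 1272.
Equity: weight = 770/1272 = 0.6053; cost = 11.1%.
Subordinated notes: weight = 502/1272 = 0.3947; after-tax cost = 7.86% × (1 − 30%) = 5.5020%.
WACC = 0.6053 × 11.1000% + 0.3947 × 5.5020% = 8.8907%.
Change in WACC = 8.8907% − 8.3493% = 0.5415 pp.

+0.54 pp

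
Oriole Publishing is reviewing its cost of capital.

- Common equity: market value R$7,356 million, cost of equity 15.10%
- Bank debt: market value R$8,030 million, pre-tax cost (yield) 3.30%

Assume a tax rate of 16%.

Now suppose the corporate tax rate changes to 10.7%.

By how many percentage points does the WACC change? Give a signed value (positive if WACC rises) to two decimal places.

+0.09 pp

Current WACC:
Total capital V = 7356 + 8030 = 15386.
Equity: weight = 7356/15386 = 0.4781; cost = 15.1%.
Bank debt: weight = 8030/15386 = 0.5219; after-tax cost = 3.3% × (1 − 16%) = 2.7720%.
WACC = 0.4781 × 15.1000% + 0.5219 × 2.7720% = 8.6660%.
After the change:
Total capital V = 7356 + 8030 = 15386.
Equity: weight = 7356/15386 = 0.4781; cost = 15.1%.
Bank debt: weight = 8030/15386 = 0.5219; after-tax cost = 3.3% × (1 − 10.7%) = 2.9469%.
WACC = 0.4781 × 15.1000% + 0.5219 × 2.9469% = 8.7573%.
Change in WACC = 8.7573% − 8.6660% = 0.0913 pp.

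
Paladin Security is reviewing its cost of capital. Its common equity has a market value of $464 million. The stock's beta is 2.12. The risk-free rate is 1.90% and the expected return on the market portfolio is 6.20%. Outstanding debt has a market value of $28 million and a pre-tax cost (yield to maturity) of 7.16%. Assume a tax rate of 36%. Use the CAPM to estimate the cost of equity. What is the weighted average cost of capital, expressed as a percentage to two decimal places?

10.65%

Market risk premium = 6.2% − 1.9% = 4.3%.
Cost of equity via CAPM: Re = 1.9% + 2.12 × 4.3% = 11.0160%.
Total capital V = 464 + 28 = 492.
Equity: weight = 464/492 = 0.9431; cost = 11.016%.
Debt: weight = 28/492 = 0.0569; after-tax cost = 7.16% × (1 − 36%) = 4.5824%.
WACC = 0.9431 × 11.0160% + 0.0569 × 4.5824% = 10.6499%.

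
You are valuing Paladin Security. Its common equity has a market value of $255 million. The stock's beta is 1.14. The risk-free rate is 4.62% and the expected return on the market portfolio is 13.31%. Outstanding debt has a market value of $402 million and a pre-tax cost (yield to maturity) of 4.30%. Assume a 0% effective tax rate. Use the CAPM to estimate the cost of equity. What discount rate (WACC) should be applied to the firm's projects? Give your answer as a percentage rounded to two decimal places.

Market risk premium = 13.31% − 4.62% = 8.69%.
Cost of equity via CAPM: Re = 4.62% + 1.14 × 8.69% = 14.5266%.
Total capital V = 255 + 402 = 657.
Equity: weight = 255/657 = 0.3881; cost = 14.5266%.
Debt: weight = 402/657 = 0.6119; after-tax cost = 4.3% × (1 − 0%) = 4.3000%.
WACC = 0.3881 × 14.5266% + 0.6119 × 4.3000% = 8.2692%.

8.27%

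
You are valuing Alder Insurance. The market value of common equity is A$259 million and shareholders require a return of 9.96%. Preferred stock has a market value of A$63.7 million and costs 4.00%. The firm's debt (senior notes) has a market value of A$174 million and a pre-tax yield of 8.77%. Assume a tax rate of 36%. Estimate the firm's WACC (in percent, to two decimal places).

7.67%

Total capital V = 259 + 63.7 + 174 = 496.7.
Equity: weight = 259/496.7 = 0.5214; cost = 9.96%.
Preferred: weight = 63.7/496.7 = 0.1282; cost = 4%.
Senior notes: weight = 174/496.7 = 0.3503; after-tax cost = 8.77% × (1 − 36%) = 5.6128%.
WACC = 0.5214 × 9.9600% + 0.1282 × 4.0000% + 0.3503 × 5.6128% = 7.6728%.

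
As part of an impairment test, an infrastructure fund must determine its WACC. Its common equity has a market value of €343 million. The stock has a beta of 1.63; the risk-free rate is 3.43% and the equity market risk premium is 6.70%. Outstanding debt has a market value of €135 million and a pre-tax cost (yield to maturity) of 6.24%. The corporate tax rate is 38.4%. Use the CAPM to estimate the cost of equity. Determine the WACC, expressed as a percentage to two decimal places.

Cost of equity via CAPM: Re = 3.43% + 1.63 × 6.7% = 14.3510%.
Total capital V = 343 + 135 = 478.
Equity: weight = 343/478 = 0.7176; cost = 14.351%.
Debt: weight = 135/478 = 0.2824; after-tax cost = 6.24% × (1 − 38.4%) = 3.8438%.
WACC = 0.7176 × 14.3510% + 0.2824 × 3.8438% = 11.3835%.

11.38%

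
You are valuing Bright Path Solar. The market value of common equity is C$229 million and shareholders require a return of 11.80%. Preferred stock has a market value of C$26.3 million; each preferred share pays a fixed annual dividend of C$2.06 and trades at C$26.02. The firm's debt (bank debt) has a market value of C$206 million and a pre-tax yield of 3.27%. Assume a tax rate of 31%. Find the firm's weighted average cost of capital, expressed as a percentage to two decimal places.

7.32%

Cost of preferred: Rp = 2.06 / 26.02 = 7.9170%.
Total capital V = 229 + 26.3 + 206 = 461.3.
Equity: weight = 229/461.3 = 0.4964; cost = 11.8%.
Preferred: weight = 26.3/461.3 = 0.0570; cost = 7.917%.
Bank debt: weight = 206/461.3 = 0.4466; after-tax cost = 3.27% × (1 − 31%) = 2.2563%.
WACC = 0.4964 × 11.8000% + 0.0570 × 7.9170% + 0.4466 × 2.2563% = 7.3167%.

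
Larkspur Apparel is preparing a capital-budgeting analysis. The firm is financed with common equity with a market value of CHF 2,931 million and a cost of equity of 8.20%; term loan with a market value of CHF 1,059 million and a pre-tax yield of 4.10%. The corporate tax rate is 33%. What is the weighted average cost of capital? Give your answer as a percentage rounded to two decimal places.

Total capital V = 2931 + 1059 = 3990.
Equity: weight = 2931/3990 = 0.7346; cost = 8.2%.
Term loan: weight = 1059/3990 = 0.2654; after-tax cost = 4.1% × (1 − 33%) = 2.7470%.
WACC = 0.7346 × 8.2000% + 0.2654 × 2.7470% = 6.7527%.

6.75%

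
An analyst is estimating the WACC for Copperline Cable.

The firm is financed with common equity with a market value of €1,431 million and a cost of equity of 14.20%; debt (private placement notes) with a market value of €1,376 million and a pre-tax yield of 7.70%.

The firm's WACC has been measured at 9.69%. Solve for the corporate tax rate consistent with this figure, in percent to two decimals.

35.07%

Total capital V = 1431 + 1376 = 2807.
Equity weight = 1431/2807 = 0.5098.
Private placement notes weight = 1376/2807 = 0.4902.
Equity contribution = 0.5098 × 14.2% = 7.2391%.
Debt contribution must be 9.69% − 7.2391% = 2.4509%.
0.4902 × 7.7% × (1 − T) = 2.4509%  ⇒  (1 − T) = 0.6493.
T = 35.0684%.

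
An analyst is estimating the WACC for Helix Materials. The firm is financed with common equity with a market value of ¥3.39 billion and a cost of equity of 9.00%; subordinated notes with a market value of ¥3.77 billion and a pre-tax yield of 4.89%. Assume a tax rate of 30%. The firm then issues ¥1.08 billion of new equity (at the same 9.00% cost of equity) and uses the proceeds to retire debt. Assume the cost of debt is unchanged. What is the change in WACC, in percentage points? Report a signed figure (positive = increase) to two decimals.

Current WACC:
Total capital V = 3.39 + 3.77 = 7.16.
Equity: weight = 3.39/7.16 = 0.4735; cost = 9%.
Subordinated notes: weight = 3.77/7.16 = 0.5265; after-tax cost = 4.89% × (1 − 30%) = 3.4230%.
WACC = 0.4735 × 9.0000% + 0.5265 × 3.4230% = 6.0635%.
After the change:
Total capital V = 4.47 + 2.69 = 7.16.
Equity: weight = 4.47/7.16 = 0.6243; cost = 9%.
Subordinated notes: weight = 2.69/7.16 = 0.3757; after-tax cost = 4.89% × (1 − 30%) = 3.4230%.
WACC = 0.6243 × 9.0000% + 0.3757 × 3.4230% = 6.9047%.
Change in WACC = 6.9047% − 6.0635% = 0.8412 pp.

+0.84 pp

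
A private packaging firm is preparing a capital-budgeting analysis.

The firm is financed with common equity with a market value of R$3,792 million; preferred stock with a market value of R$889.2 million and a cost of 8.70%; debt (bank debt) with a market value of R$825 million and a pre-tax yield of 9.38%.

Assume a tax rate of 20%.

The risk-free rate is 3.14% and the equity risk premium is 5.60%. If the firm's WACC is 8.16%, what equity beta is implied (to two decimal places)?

0.90

Total capital V = 3792 + 889.2 + 825 = 5506.2.
Equity weight = 3792/5506.2 = 0.6887.
Preferred weight = 889.2/5506.2 = 0.1615.
Bank debt weight = 825/5506.2 = 0.1498.
Debt contribution = 0.1498 × 9.38% × (1 − 20%) = 1.1243%.
Preferred contribution = 0.1615 × 8.7% = 1.4050%.
Required equity contribution = 8.16% − 2.5293% = 5.6307%  ⇒  Re = 8.1761%.
CAPM: 8.1761% = 3.14% + β × 5.6%  ⇒  β = 0.8993.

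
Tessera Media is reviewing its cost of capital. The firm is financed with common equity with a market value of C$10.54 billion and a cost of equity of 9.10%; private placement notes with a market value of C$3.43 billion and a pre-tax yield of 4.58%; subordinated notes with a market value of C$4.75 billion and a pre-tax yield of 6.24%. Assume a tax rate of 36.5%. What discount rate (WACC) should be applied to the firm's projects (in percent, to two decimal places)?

6.66%

Total capital V = 10.54 + 3.43 + 4.75 = 18.72.
Equity: weight = 10.54/18.72 = 0.5630; cost = 9.1%.
Private placement notes: weight = 3.43/18.72 = 0.1832; after-tax cost = 4.58% × (1 − 36.5%) = 2.9083%.
Subordinated notes: weight = 4.75/18.72 = 0.2537; after-tax cost = 6.24% × (1 − 36.5%) = 3.9624%.
WACC = 0.5630 × 9.1000% + 0.1832 × 2.9083% + 0.2537 × 3.9624% = 6.6619%.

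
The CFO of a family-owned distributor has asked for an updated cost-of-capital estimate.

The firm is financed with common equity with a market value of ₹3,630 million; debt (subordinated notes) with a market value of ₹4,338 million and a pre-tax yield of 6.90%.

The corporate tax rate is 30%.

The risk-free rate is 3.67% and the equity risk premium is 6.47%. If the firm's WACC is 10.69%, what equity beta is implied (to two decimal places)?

2.17

Total capital V = 3630 + 4338 = 7968.
Equity weight = 3630/7968 = 0.4556.
Subordinated notes weight = 4338/7968 = 0.5444.
Debt contribution = 0.5444 × 6.9% × (1 − 30%) = 2.6296%.
Required equity contribution = 10.69% − 2.6296% = 8.0604%  ⇒  Re = 17.6929%.
CAPM: 17.6929% = 3.67% + β × 6.47%  ⇒  β = 2.1674.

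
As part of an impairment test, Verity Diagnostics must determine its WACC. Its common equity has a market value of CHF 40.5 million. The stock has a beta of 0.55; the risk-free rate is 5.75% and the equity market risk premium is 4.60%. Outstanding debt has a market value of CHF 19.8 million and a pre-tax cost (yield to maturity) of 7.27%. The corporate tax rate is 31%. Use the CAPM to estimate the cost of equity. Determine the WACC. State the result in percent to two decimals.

7.21%

Cost of equity via CAPM: Re = 5.75% + 0.55 × 4.6% = 8.2800%.
Total capital V = 40.5 + 19.8 = 60.3.
Equity: weight = 40.5/60.3 = 0.6716; cost = 8.28%.
Debt: weight = 19.8/60.3 = 0.3284; after-tax cost = 7.27% × (1 − 31%) = 5.0163%.
WACC = 0.6716 × 8.2800% + 0.3284 × 5.0163% = 7.2083%.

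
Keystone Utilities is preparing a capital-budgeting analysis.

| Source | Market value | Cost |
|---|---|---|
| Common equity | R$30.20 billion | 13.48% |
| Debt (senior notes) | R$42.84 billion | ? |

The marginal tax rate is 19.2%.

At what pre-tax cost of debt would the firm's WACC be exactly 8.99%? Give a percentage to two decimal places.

Total capital V = 30.2 + 42.84 = 73.04.
Equity weight = 30.2/73.04 = 0.4135.
Senior notes weight = 42.84/73.04 = 0.5865.
Equity contribution = 0.4135 × 13.48% = 5.5736%.
Remaining for debt = 8.99% − 5.5736% = 3.4164%.
Rd × (1 − 19.2%) × 0.5865 = 3.4164%  ⇒  Rd = 7.2089%.

7.21%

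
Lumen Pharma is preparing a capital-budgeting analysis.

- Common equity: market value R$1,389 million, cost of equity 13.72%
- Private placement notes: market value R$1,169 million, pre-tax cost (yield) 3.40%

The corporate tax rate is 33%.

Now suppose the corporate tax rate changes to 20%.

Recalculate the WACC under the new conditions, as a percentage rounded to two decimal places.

8.69%

After the change:
Total capital V = 1389 + 1169 = 2558.
Equity: weight = 1389/2558 = 0.5430; cost = 13.72%.
Private placement notes: weight = 1169/2558 = 0.4570; after-tax cost = 3.4% × (1 − 20%) = 2.7200%.
WACC = 0.5430 × 13.7200% + 0.4570 × 2.7200% = 8.6930%.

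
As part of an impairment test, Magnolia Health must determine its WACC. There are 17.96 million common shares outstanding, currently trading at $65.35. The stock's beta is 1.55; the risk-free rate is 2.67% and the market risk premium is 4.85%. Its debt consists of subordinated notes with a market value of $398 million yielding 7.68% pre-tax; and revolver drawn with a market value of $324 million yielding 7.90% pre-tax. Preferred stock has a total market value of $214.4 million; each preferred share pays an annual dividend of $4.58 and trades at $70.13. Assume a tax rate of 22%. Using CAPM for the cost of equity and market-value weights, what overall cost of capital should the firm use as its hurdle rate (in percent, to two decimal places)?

8.41%

Cost of equity via CAPM: Re = 2.67% + 1.55 × 4.85% = 10.1875%.
Cost of preferred: Rp = 4.58 / 70.13 = 6.5307%.
Market value of equity E = 65.35 × 17.96m = 1173.686m.
Total capital V = 1173.686 + 214.4 + 398 + 324 = 2110.086.
Equity: weight = 1173.686/2110.086 = 0.5562; cost = 10.1875%.
Preferred: weight = 214.4/2110.086 = 0.1016; cost = 6.5307%.
Subordinated notes: weight = 398/2110.086 = 0.1886; after-tax cost = 7.68% × (1 − 22%) = 5.9904%.
Revolver drawn: weight = 324/2110.086 = 0.1535; after-tax cost = 7.9% × (1 − 22%) = 6.1620%.
WACC = 0.5562 × 10.1875% + 0.1016 × 6.5307% + 0.1886 × 5.9904% + 0.1535 × 6.1620% = 8.4062%.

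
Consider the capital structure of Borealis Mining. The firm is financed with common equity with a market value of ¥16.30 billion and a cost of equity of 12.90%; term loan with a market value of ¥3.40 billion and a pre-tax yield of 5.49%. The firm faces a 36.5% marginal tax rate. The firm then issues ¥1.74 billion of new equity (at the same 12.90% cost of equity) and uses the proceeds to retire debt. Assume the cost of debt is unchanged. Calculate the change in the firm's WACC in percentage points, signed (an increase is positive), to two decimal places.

Current WACC:
Total capital V = 16.3 + 3.4 = 19.7.
Equity: weight = 16.3/19.7 = 0.8274; cost = 12.9%.
Term loan: weight = 3.4/19.7 = 0.1726; after-tax cost = 5.49% × (1 − 36.5%) = 3.4862%.
WACC = 0.8274 × 12.9000% + 0.1726 × 3.4862% = 11.2753%.
After the change:
Total capital V = 18.04 + 1.66 = 19.7.
Equity: weight = 18.04/19.7 = 0.9157; cost = 12.9%.
Term loan: weight = 1.66/19.7 = 0.0843; after-tax cost = 5.49% × (1 − 36.5%) = 3.4862%.
WACC = 0.9157 × 12.9000% + 0.0843 × 3.4862% = 12.1068%.
Change in WACC = 12.1068% − 11.2753% = 0.8315 pp.

+0.83 pp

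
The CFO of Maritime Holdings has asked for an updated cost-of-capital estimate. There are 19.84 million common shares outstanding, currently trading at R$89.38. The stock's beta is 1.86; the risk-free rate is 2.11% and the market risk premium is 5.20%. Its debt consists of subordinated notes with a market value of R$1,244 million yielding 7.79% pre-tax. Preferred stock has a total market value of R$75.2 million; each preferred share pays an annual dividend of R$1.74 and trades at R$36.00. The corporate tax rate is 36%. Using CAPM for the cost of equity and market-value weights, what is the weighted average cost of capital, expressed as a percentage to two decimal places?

8.88%

Cost of equity via CAPM: Re = 2.11% + 1.86 × 5.2% = 11.7820%.
Cost of preferred: Rp = 1.74 / 36.0 = 4.8333%.
Market value of equity E = 89.38 × 19.84m = 1773.2992m.
Total capital V = 1773.2992 + 75.2 + 1244 = 3092.4992.
Equity: weight = 1773.2992/3092.4992 = 0.5734; cost = 11.782%.
Preferred: weight = 75.2/3092.4992 = 0.0243; cost = 4.8333%.
Subordinated notes: weight = 1244/3092.4992 = 0.4023; after-tax cost = 7.79% × (1 − 36%) = 4.9856%.
WACC = 0.5734 × 11.7820% + 0.0243 × 4.8333% + 0.4023 × 4.9856% = 8.8791%.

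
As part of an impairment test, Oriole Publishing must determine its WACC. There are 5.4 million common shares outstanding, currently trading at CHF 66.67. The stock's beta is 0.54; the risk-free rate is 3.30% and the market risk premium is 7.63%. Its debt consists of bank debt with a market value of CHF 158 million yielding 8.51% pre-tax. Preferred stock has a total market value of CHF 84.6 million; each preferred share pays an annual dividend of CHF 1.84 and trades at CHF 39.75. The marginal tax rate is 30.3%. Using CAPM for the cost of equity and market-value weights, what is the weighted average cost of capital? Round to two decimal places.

6.64%

Cost of equity via CAPM: Re = 3.3% + 0.54 × 7.63% = 7.4202%.
Cost of preferred: Rp = 1.84 / 39.75 = 4.6289%.
Market value of equity E = 66.67 × 5.4m = 360.018m.
Total capital V = 360.018 + 84.6 + 158 = 602.618.
Equity: weight = 360.018/602.618 = 0.5974; cost = 7.4202%.
Preferred: weight = 84.6/602.618 = 0.1404; cost = 4.6289%.
Bank debt: weight = 158/602.618 = 0.2622; after-tax cost = 8.51% × (1 − 30.3%) = 5.9315%.
WACC = 0.5974 × 7.4202% + 0.1404 × 4.6289% + 0.2622 × 5.9315% = 6.6380%.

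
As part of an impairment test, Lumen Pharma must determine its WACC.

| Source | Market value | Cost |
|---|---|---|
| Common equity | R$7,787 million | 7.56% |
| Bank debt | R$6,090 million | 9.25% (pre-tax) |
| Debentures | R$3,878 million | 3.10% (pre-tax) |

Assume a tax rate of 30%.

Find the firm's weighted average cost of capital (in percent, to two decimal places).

6.01%

Total capital V = 7787 + 6090 + 3878 = 17755.
Equity: weight = 7787/17755 = 0.4386; cost = 7.56%.
Bank debt: weight = 6090/17755 = 0.3430; after-tax cost = 9.25% × (1 − 30%) = 6.4750%.
Debentures: weight = 3878/17755 = 0.2184; after-tax cost = 3.1% × (1 − 30%) = 2.1700%.
WACC = 0.4386 × 7.5600% + 0.3430 × 6.4750% + 0.2184 × 2.1700% = 6.0106%.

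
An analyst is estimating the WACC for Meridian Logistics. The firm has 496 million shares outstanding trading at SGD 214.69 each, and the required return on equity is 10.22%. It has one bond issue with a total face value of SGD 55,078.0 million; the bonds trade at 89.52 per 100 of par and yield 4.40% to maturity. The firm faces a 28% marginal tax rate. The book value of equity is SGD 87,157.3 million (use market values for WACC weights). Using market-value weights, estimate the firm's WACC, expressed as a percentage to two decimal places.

Market value of equity E = 214.69 × 496m = 106486.24m. Market value of debt D = 55078m × 89.52/100 = 49305.8256m.
Total capital V = 106486.24 + 49305.8256 = 155792.0656.
Equity: weight = 106486.24/155792.0656 = 0.6835; cost = 10.22%.
Bonds outstanding: weight = 49305.8256/155792.0656 = 0.3165; after-tax cost = 4.4% × (1 − 28%) = 3.1680%.
WACC = 0.6835 × 10.2200% + 0.3165 × 3.1680% = 7.9881%.

7.99%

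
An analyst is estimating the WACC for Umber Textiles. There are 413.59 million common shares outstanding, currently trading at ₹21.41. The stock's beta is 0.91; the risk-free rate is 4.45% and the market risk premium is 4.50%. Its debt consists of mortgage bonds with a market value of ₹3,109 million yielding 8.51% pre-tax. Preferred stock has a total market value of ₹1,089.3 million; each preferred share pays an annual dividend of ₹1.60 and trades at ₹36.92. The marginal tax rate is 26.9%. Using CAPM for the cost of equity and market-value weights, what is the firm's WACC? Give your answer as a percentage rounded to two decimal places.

Cost of equity via CAPM: Re = 4.45% + 0.91 × 4.5% = 8.5450%.
Cost of preferred: Rp = 1.6 / 36.92 = 4.3337%.
Market value of equity E = 21.41 × 413.59m = 8854.9619m.
Total capital V = 8854.9619 + 1089.3 + 3109 = 13053.2619.
Equity: weight = 8854.9619/13053.2619 = 0.6784; cost = 8.545%.
Preferred: weight = 1089.3/13053.2619 = 0.0835; cost = 4.3337%.
Mortgage bonds: weight = 3109/13053.2619 = 0.2382; after-tax cost = 8.51% × (1 − 26.9%) = 6.2208%.
WACC = 0.6784 × 8.5450% + 0.0835 × 4.3337% + 0.2382 × 6.2208% = 7.6400%.

7.64%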